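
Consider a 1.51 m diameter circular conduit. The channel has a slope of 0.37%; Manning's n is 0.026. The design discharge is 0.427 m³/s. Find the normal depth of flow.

Manning's equation rearranged: A R^(2/3) = nQ / (1·√S) = 0.026 × 0.427 / (√0.0037) = 0.1825.
At y = 0.383 m: A R^(2/3) = 0.1319 — short.
At y = 0.496 m: A R^(2/3) = 0.2181 — over.
At y = 0.452 m: A R^(2/3) = 0.1824 — close enough.

y_n = 0.452 m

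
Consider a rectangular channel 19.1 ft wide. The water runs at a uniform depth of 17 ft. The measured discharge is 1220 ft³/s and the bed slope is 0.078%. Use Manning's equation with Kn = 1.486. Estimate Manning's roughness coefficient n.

n = 0.0369

Flow area A = b·y = 19.1 × 17 = 324.7 ft². Wetted perimeter P = b + 2y = 19.1 + 2×17 = 53.1 ft.
Hydraulic radius R = A/P = 324.7/53.1 = 6.115 ft.
Rearranging Manning's equation: n = (1.486/Q) A R^(2/3) S^(1/2) = (1.486/1220) × 324.7 × 6.115^(2/3) × √0.00078 = 0.0369.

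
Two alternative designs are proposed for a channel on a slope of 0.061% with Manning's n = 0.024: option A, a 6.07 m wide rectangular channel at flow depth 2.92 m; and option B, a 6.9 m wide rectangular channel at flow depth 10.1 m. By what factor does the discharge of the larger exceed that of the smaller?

5.66

Channel A: Flow area A = b·y = 6.07 × 2.92 = 17.72 m². Wetted perimeter P = b + 2y = 6.07 + 2×2.92 = 11.91 m. Hydraulic radius R = A/P = 17.72/11.91 = 1.488 m. Q_A = (1/0.024)·17.72·1.488^(2/3)·√0.00061 = 23.78 m³/s.
Channel B: Flow area A = b·y = 6.9 × 10.1 = 69.69 m². Wetted perimeter P = b + 2y = 6.9 + 2×10.1 = 27.1 m. Hydraulic radius R = A/P = 69.69/27.1 = 2.572 m. Q_B = (1/0.024)·69.69·2.572^(2/3)·√0.00061 = 134.6 m³/s.
The larger discharge is 134.6 m³/s and the smaller is 23.78 m³/s; the ratio is 5.66.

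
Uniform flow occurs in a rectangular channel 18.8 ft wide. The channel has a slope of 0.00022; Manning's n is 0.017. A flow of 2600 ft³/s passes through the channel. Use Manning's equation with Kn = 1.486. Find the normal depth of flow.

Manning's equation rearranged: A R^(2/3) = nQ / (1.486·√S) = 0.017 × 2600 / (1.486 × √0.00022) = 2005.
Try y = 35.9 ft: A R^(2/3) = 2574 — high.
Try y = 21 ft: A R^(2/3) = 1374 — low.
Try y = 28.9 ft: A R^(2/3) = 2006 — matches.

y_n = 28.9 ft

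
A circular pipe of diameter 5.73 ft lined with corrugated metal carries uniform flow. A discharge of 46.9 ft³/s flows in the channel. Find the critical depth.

y_c = 1.84 ft

At critical depth, Q² T / (g A³) = 1, i.e. A³/T = Q²/g = 46.9²/32.2 = 68.31.
Trying y = 1.41 ft: A³/T = 24.28 — too small.
Trying y = 2.18 ft: A³/T = 131.3 — too large.
Trying y = 1.84 ft: A³/T = 68.26 — matches.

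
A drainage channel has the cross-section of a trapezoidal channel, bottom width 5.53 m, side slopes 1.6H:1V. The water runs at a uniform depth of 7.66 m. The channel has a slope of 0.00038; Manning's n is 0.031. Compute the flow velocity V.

With bottom width b = 5.53 m and side slope z = 1.6: A = (b + zy)y = (5.53 + 1.6×7.66)×7.66 = 136.2 m²; P = b + 2y√(1+z²) = 5.53 + 2×7.66×1.887 = 34.44 m.
Hydraulic radius R = A/P = 136.2/34.44 = 3.956 m.
From Manning's equation, V = (1/n) R^(2/3) S^(1/2) = (1/0.031) × 3.956^(2/3) × 0.00038^(1/2) = 1.57 m/s.

V = 1.57 m/s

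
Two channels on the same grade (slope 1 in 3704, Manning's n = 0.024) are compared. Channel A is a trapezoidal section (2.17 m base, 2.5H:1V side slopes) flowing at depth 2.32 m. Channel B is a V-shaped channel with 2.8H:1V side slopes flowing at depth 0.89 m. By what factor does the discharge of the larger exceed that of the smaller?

Channel A: With bottom width b = 2.17 m and side slope z = 2.5: A = (b + zy)y = (2.17 + 2.5×2.32)×2.32 = 18.49 m²; P = b + 2y√(1+z²) = 2.17 + 2×2.32×2.693 = 14.66 m. Hydraulic radius R = A/P = 18.49/14.66 = 1.261 m. Q_A = (1/0.024)·18.49·1.261^(2/3)·√0.00027 = 14.78 m³/s.
Channel B: For a triangular section with side slope z = 2.8: A = zy² = 2.8×0.89² = 2.218 m²; P = 2y√(1+z²) = 2×0.89×2.973 = 5.292 m. Hydraulic radius R = A/P = 2.218/5.292 = 0.4191 m. Q_B = (1/0.024)·2.218·0.4191^(2/3)·√0.00027 = 0.8503 m³/s.
The larger discharge is 14.78 m³/s and the smaller is 0.8503 m³/s; the ratio is 17.4.

17.4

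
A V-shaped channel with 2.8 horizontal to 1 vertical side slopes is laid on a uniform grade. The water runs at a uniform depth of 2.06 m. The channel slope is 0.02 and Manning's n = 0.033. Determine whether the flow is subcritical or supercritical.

For a triangular section with side slope z = 2.8: A = zy² = 2.8×2.06² = 11.88 m²; P = 2y√(1+z²) = 2×2.06×2.973 = 12.25 m.
Hydraulic radius R = A/P = 11.88/12.25 = 0.97 m.
V = (1/n) R^(2/3) √S = (1/0.033) × 0.97^(2/3) × √0.02 = 4.199 m/s. Hydraulic depth D_h = A/T = 11.88/11.54 = 1.03 m.
Froude number Fr = V/√(g·D_h) = 4.199/√(9.81×1.03) = 1.32, which is greater than 1, so the flow is supercritical.

supercritical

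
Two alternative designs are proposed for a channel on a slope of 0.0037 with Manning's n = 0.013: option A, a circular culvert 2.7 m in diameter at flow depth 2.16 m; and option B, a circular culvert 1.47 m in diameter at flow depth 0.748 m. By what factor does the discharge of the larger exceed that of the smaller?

Channel A: For a circular section of diameter D = 2.7 m at depth y = 2.16 m, the central angle is θ = 2 arccos(1 − 2y/D) = 4.429 rad. Then A = (D²/8)(θ − sin θ) = 4.91 m² and P = Dθ/2 = 5.979 m. Hydraulic radius R = A/P = 4.91/5.979 = 0.8213 m. Q_A = (1/0.013)·4.91·0.8213^(2/3)·√0.0037 = 20.15 m³/s.
Channel B: For a circular section of diameter D = 1.47 m at depth y = 0.748 m, the central angle is θ = 2 arccos(1 − 2y/D) = 3.177 rad. Then A = (D²/8)(θ − sin θ) = 0.8677 m² and P = Dθ/2 = 2.335 m. Hydraulic radius R = A/P = 0.8677/2.335 = 0.3716 m. Q_B = (1/0.013)·0.8677·0.3716^(2/3)·√0.0037 = 2.098 m³/s.
The larger discharge is 20.15 m³/s and the smaller is 2.098 m³/s; the ratio is 9.6.

9.6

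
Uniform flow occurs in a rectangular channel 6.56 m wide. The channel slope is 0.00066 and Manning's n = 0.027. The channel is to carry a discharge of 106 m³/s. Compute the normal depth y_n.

Manning's equation rearranged: A R^(2/3) = nQ / (1·√S) = 0.027 × 106 / (√0.00066) = 111.4.
Try y = 10.3 m: A R^(2/3) = 124.1 — high.
Try y = 7.15 m: A R^(2/3) = 80.5 — low.
Try y = 9.39 m: A R^(2/3) = 111.4 — matches.

y_n = 9.39 m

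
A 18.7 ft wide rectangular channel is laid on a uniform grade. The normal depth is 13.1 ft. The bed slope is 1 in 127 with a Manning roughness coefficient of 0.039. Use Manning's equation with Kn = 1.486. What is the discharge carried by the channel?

Flow area A = b·y = 18.7 × 13.1 = 245 ft². Wetted perimeter P = b + 2y = 18.7 + 2×13.1 = 44.9 ft.
Hydraulic radius R = A/P = 245/44.9 = 5.456 ft.
Manning's equation: Q = (1.486/n) A R^(2/3) S^(1/2) = (1.486/0.039) × 245 × 5.456^(2/3) × 0.007874^(1/2) = 2570 ft³/s.

Q = 2570 ft³/s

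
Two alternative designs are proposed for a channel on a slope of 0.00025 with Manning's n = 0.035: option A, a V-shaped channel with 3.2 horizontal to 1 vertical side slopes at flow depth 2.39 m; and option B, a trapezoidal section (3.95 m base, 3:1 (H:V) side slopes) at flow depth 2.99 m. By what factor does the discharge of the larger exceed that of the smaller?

Channel A: For a triangular section with side slope z = 3.2: A = zy² = 3.2×2.39² = 18.28 m²; P = 2y√(1+z²) = 2×2.39×3.353 = 16.03 m. Hydraulic radius R = A/P = 18.28/16.03 = 1.141 m. Q_A = (1/0.035)·18.28·1.141^(2/3)·√0.00025 = 9.014 m³/s.
Channel B: With bottom width b = 3.95 m and side slope z = 3: A = (b + zy)y = (3.95 + 3×2.99)×2.99 = 38.63 m²; P = b + 2y√(1+z²) = 3.95 + 2×2.99×3.162 = 22.86 m. Hydraulic radius R = A/P = 38.63/22.86 = 1.69 m. Q_B = (1/0.035)·38.63·1.69^(2/3)·√0.00025 = 24.76 m³/s.
The larger discharge is 24.76 m³/s and the smaller is 9.014 m³/s; the ratio is 2.75.

2.75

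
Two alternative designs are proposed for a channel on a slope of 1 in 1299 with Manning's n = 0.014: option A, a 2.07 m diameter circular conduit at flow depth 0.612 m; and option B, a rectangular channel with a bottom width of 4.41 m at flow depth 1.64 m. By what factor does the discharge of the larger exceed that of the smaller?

16.8

Channel A: For a circular section of diameter D = 2.07 m at depth y = 0.612 m, the central angle is θ = 2 arccos(1 − 2y/D) = 2.3 rad. Then A = (D²/8)(θ − sin θ) = 0.8321 m² and P = Dθ/2 = 2.38 m. Hydraulic radius R = A/P = 0.8321/2.38 = 0.3496 m. Q_A = (1/0.014)·0.8321·0.3496^(2/3)·√0.0007698 = 0.8184 m³/s.
Channel B: Flow area A = b·y = 4.41 × 1.64 = 7.232 m². Wetted perimeter P = b + 2y = 4.41 + 2×1.64 = 7.69 m. Hydraulic radius R = A/P = 7.232/7.69 = 0.9405 m. Q_B = (1/0.014)·7.232·0.9405^(2/3)·√0.0007698 = 13.76 m³/s.
The larger discharge is 13.76 m³/s and the smaller is 0.8184 m³/s; the ratio is 16.8.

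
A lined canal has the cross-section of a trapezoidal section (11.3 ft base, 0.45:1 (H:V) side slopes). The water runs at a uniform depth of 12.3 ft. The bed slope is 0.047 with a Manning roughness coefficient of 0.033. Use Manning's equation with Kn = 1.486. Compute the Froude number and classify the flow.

supercritical

With bottom width b = 11.3 ft and side slope z = 0.45: A = (b + zy)y = (11.3 + 0.45×12.3)×12.3 = 207.1 ft²; P = b + 2y√(1+z²) = 11.3 + 2×12.3×1.097 = 38.28 ft.
Hydraulic radius R = A/P = 207.1/38.28 = 5.41 ft.
V = (1.486/n) R^(2/3) √S = (1.486/0.033) × 5.41^(2/3) × √0.047 = 30.08 ft/s. Hydraulic depth D_h = A/T = 207.1/22.37 = 9.257 ft.
Froude number Fr = V/√(g·D_h) = 30.08/√(32.2×9.257) = 1.74, which is greater than 1, so the flow is supercritical.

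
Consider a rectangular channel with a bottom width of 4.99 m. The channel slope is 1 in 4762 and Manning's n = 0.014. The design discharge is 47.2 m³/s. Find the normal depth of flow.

y_n = 6.22 m

Manning's equation rearranged: A R^(2/3) = nQ / (1·√S) = 0.014 × 47.2 / (√0.00021) = 45.6.
At y = 4.47 m: A R^(2/3) = 30.53 — short.
At y = 7.6 m: A R^(2/3) = 57.73 — over.
At y = 6.22 m: A R^(2/3) = 45.6 — matches.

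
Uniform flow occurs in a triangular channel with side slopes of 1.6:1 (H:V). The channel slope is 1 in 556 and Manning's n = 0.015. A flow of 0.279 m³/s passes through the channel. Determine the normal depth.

Manning's equation rearranged: A R^(2/3) = nQ / (1·√S) = 0.015 × 0.279 / (√0.001799) = 0.09868.
Trying y = 0.314 m: A R^(2/3) = 0.04113 — short.
Trying y = 0.527 m: A R^(2/3) = 0.1636 — over.
Trying y = 0.436 m: A R^(2/3) = 0.0987 — matches.

y_n = 0.436 m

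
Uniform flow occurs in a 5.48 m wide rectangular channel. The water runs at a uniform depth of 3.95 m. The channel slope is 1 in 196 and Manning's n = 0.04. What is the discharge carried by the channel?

Q = 53.3 m³/s

Flow area A = b·y = 5.48 × 3.95 = 21.65 m². Wetted perimeter P = b + 2y = 5.48 + 2×3.95 = 13.38 m.
Hydraulic radius R = A/P = 21.65/13.38 = 1.618 m.
Manning's equation: Q = (1/n) A R^(2/3) S^(1/2) = (1/0.04) × 21.65 × 1.618^(2/3) × 0.005102^(1/2) = 53.3 m³/s.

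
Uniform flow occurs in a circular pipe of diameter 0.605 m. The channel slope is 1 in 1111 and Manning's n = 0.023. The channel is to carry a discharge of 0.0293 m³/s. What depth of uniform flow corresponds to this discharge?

y_n = 0.217 m

Manning's equation rearranged: A R^(2/3) = nQ / (1·√S) = 0.023 × 0.0293 / (√0.0009001) = 0.02246.
Try y = 0.149 m: A R^(2/3) = 0.01085 — too small.
Try y = 0.247 m: A R^(2/3) = 0.02855 — too large.
Try y = 0.217 m: A R^(2/3) = 0.02247 — close enough.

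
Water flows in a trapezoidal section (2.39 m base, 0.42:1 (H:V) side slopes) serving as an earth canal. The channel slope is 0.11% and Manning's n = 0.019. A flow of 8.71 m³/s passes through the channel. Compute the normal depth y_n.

y_n = 1.74 m

Manning's equation rearranged: A R^(2/3) = nQ / (1·√S) = 0.019 × 8.71 / (√0.0011) = 4.99.
Try y = 1.95 m: A R^(2/3) = 6.027 — high.
Try y = 1.74 m: A R^(2/3) = 4.99 — matches.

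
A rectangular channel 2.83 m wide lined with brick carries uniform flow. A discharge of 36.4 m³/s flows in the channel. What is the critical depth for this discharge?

y_c = 2.56 m

For a rectangular channel, critical depth y_c = (q²/g)^(1/3) where q = Q/b = 36.4/2.83 = 12.86 m²/s.
So y_c = (12.86²/9.81)^(1/3) = 2.56 m.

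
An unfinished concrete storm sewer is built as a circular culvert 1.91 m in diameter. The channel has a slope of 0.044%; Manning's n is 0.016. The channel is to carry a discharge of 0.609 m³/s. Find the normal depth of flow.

Manning's equation rearranged: A R^(2/3) = nQ / (1·√S) = 0.016 × 0.609 / (√0.00044) = 0.4645.
Trying y = 0.837 m: A R^(2/3) = 0.6956 — high.
Trying y = 0.538 m: A R^(2/3) = 0.3032 — low.
Trying y = 0.672 m: A R^(2/3) = 0.4648 — ≈ 0.4645.

y_n = 0.672 m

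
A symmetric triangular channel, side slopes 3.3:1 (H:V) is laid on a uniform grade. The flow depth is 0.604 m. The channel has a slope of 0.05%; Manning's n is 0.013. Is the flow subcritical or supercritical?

For a triangular section with side slope z = 3.3: A = zy² = 3.3×0.604² = 1.204 m²; P = 2y√(1+z²) = 2×0.604×3.448 = 4.165 m.
Hydraulic radius R = A/P = 1.204/4.165 = 0.289 m.
V = (1/n) R^(2/3) √S = (1/0.013) × 0.289^(2/3) × √0.0005 = 0.7519 m/s. Hydraulic depth D_h = A/T = 1.204/3.986 = 0.302 m.
Froude number Fr = V/√(g·D_h) = 0.7519/√(9.81×0.302) = 0.437, which is less than 1, so the flow is subcritical.

subcritical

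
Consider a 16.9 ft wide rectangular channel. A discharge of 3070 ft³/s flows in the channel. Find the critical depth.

For a rectangular channel, critical depth y_c = (q²/g)^(1/3) where q = Q/b = 3070/16.9 = 181.7 ft²/s.
So y_c = (181.7²/32.2)^(1/3) = 10.1 ft.

y_c = 10.1 ft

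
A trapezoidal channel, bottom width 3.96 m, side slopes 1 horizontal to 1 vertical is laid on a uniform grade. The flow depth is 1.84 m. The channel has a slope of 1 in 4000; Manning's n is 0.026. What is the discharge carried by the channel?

Q = 7.18 m³/s

With bottom width b = 3.96 m and side slope z = 1: A = (b + zy)y = (3.96 + 1×1.84)×1.84 = 10.67 m²; P = b + 2y√(1+z²) = 3.96 + 2×1.84×1.414 = 9.164 m.
Hydraulic radius R = A/P = 10.67/9.164 = 1.165 m.
Manning's equation: Q = (1/n) A R^(2/3) S^(1/2) = (1/0.026) × 10.67 × 1.165^(2/3) × 0.00025^(1/2) = 7.18 m³/s.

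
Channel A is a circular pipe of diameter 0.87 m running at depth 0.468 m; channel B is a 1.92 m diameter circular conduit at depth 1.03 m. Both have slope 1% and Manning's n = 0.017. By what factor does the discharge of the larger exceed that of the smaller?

8.22

Channel A: For a circular section of diameter D = 0.87 m at depth y = 0.468 m, the central angle is θ = 2 arccos(1 − 2y/D) = 3.293 rad. Then A = (D²/8)(θ − sin θ) = 0.3259 m² and P = Dθ/2 = 1.433 m. Hydraulic radius R = A/P = 0.3259/1.433 = 0.2275 m. Q_A = (1/0.017)·0.3259·0.2275^(2/3)·√0.01 = 0.7144 m³/s.
Channel B: For a circular section of diameter D = 1.92 m at depth y = 1.03 m, the central angle is θ = 2 arccos(1 − 2y/D) = 3.288 rad. Then A = (D²/8)(θ − sin θ) = 1.582 m² and P = Dθ/2 = 3.156 m. Hydraulic radius R = A/P = 1.582/3.156 = 0.5012 m. Q_B = (1/0.017)·1.582·0.5012^(2/3)·√0.01 = 5.872 m³/s.
The larger discharge is 5.872 m³/s and the smaller is 0.7144 m³/s; the ratio is 8.22.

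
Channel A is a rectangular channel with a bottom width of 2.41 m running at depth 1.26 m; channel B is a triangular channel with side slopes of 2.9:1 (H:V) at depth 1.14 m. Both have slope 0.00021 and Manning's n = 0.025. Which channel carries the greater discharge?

Channel A: Flow area A = b·y = 2.41 × 1.26 = 3.037 m². Wetted perimeter P = b + 2y = 2.41 + 2×1.26 = 4.93 m. Hydraulic radius R = A/P = 3.037/4.93 = 0.6159 m. Q_A = (1/0.025)·3.037·0.6159^(2/3)·√0.00021 = 1.274 m³/s.
Channel B: For a triangular section with side slope z = 2.9: A = zy² = 2.9×1.14² = 3.769 m²; P = 2y√(1+z²) = 2×1.14×3.068 = 6.994 m. Hydraulic radius R = A/P = 3.769/6.994 = 0.5389 m. Q_B = (1/0.025)·3.769·0.5389^(2/3)·√0.00021 = 1.447 m³/s.
Q_A = 1.274 m³/s vs Q_B = 1.447 m³/s, so channel B carries more.

channel B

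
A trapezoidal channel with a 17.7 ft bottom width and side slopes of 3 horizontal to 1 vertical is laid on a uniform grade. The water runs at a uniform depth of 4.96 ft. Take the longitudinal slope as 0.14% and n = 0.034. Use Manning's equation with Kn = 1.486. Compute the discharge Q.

Q = 585 ft³/s

With bottom width b = 17.7 ft and side slope z = 3: A = (b + zy)y = (17.7 + 3×4.96)×4.96 = 161.6 ft²; P = b + 2y√(1+z²) = 17.7 + 2×4.96×3.162 = 49.07 ft.
Hydraulic radius R = A/P = 161.6/49.07 = 3.293 ft.
Manning's equation: Q = (1.486/n) A R^(2/3) S^(1/2) = (1.486/0.034) × 161.6 × 3.293^(2/3) × 0.0014^(1/2) = 585 ft³/s.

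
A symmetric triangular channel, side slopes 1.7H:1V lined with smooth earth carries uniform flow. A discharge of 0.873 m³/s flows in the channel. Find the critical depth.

y_c = 0.557 m

At critical depth, Q² T / (g A³) = 1, i.e. A³/T = Q²/g = 0.873²/9.81 = 0.07769.
Try y = 0.672 m: A³/T = 0.198 — over.
Try y = 0.472 m: A³/T = 0.03385 — short.
Try y = 0.557 m: A³/T = 0.07747 — ≈ 0.07769.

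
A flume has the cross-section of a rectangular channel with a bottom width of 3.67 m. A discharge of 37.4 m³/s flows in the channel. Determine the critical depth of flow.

For a rectangular channel, critical depth y_c = (q²/g)^(1/3) where q = Q/b = 37.4/3.67 = 10.19 m²/s.
So y_c = (10.19²/9.81)^(1/3) = 2.2 m.

y_c = 2.2 m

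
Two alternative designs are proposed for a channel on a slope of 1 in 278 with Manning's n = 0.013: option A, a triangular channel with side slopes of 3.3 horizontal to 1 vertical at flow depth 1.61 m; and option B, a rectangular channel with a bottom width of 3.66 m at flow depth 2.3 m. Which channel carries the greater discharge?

channel B

Channel A: For a triangular section with side slope z = 3.3: A = zy² = 3.3×1.61² = 8.554 m²; P = 2y√(1+z²) = 2×1.61×3.448 = 11.1 m. Hydraulic radius R = A/P = 8.554/11.1 = 0.7704 m. Q_A = (1/0.013)·8.554·0.7704^(2/3)·√0.003597 = 33.16 m³/s.
Channel B: Flow area A = b·y = 3.66 × 2.3 = 8.418 m². Wetted perimeter P = b + 2y = 3.66 + 2×2.3 = 8.26 m. Hydraulic radius R = A/P = 8.418/8.26 = 1.019 m. Q_B = (1/0.013)·8.418·1.019^(2/3)·√0.003597 = 39.33 m³/s.
Q_A = 33.16 m³/s vs Q_B = 39.33 m³/s, so channel B carries more.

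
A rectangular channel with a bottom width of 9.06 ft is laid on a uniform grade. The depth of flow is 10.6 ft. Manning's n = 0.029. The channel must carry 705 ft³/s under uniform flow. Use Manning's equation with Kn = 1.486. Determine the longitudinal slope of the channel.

S = 0.0044

Flow area A = b·y = 9.06 × 10.6 = 96.04 ft². Wetted perimeter P = b + 2y = 9.06 + 2×10.6 = 30.26 ft.
Hydraulic radius R = A/P = 96.04/30.26 = 3.174 ft.
From Manning's equation, S = [nQ / (1.486 A R^(2/3))]² = [0.029 × 705 / (1.486 × 96.04 × 3.174^(2/3))]² = 0.0044.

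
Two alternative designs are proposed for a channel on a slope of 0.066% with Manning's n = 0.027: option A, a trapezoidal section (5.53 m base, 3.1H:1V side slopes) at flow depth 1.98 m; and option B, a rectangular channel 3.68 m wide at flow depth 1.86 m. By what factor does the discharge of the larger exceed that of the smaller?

Channel A: With bottom width b = 5.53 m and side slope z = 3.1: A = (b + zy)y = (5.53 + 3.1×1.98)×1.98 = 23.1 m²; P = b + 2y√(1+z²) = 5.53 + 2×1.98×3.257 = 18.43 m. Hydraulic radius R = A/P = 23.1/18.43 = 1.254 m. Q_A = (1/0.027)·23.1·1.254^(2/3)·√0.00066 = 25.56 m³/s.
Channel B: Flow area A = b·y = 3.68 × 1.86 = 6.845 m². Wetted perimeter P = b + 2y = 3.68 + 2×1.86 = 7.4 m. Hydraulic radius R = A/P = 6.845/7.4 = 0.925 m. Q_B = (1/0.027)·6.845·0.925^(2/3)·√0.00066 = 6.183 m³/s.
The larger discharge is 25.56 m³/s and the smaller is 6.183 m³/s; the ratio is 4.13.

4.13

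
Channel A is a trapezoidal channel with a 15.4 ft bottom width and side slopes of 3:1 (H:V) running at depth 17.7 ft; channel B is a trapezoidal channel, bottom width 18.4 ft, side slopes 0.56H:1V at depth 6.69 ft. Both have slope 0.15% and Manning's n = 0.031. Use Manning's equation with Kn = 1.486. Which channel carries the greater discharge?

Channel A: With bottom width b = 15.4 ft and side slope z = 3: A = (b + zy)y = (15.4 + 3×17.7)×17.7 = 1212 ft²; P = b + 2y√(1+z²) = 15.4 + 2×17.7×3.162 = 127.3 ft. Hydraulic radius R = A/P = 1212/127.3 = 9.521 ft. Q_A = (1.486/0.031)·1212·9.521^(2/3)·√0.0015 = 10110 ft³/s.
Channel B: With bottom width b = 18.4 ft and side slope z = 0.56: A = (b + zy)y = (18.4 + 0.56×6.69)×6.69 = 148.2 ft²; P = b + 2y√(1+z²) = 18.4 + 2×6.69×1.146 = 33.74 ft. Hydraulic radius R = A/P = 148.2/33.74 = 4.392 ft. Q_B = (1.486/0.031)·148.2·4.392^(2/3)·√0.0015 = 737.7 ft³/s.
Q_A = 10110 ft³/s vs Q_B = 737.7 ft³/s, so channel A carries more.

channel A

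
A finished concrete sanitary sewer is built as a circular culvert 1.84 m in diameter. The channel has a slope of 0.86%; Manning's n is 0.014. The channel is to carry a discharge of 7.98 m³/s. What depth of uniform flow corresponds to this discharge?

y_n = 1.2 m

Manning's equation rearranged: A R^(2/3) = nQ / (1·√S) = 0.014 × 7.98 / (√0.0086) = 1.205.
At y = 1.47 m: A R^(2/3) = 1.547 — over.
At y = 1.2 m: A R^(2/3) = 1.204 — matches.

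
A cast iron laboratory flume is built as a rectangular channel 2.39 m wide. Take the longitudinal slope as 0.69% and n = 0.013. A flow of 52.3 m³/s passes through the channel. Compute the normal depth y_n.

Manning's equation rearranged: A R^(2/3) = nQ / (1·√S) = 0.013 × 52.3 / (√0.0069) = 8.185.
At y = 4.08 m: A R^(2/3) = 9.253 — over.
At y = 3.67 m: A R^(2/3) = 8.185 — ≈ 8.185.

y_n = 3.67 m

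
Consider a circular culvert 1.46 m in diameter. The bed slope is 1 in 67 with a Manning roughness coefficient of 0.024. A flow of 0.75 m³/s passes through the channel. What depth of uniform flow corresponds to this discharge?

y_n = 0.41 m

Manning's equation rearranged: A R^(2/3) = nQ / (1·√S) = 0.024 × 0.75 / (√0.01493) = 0.1473.
Try y = 0.47 m: A R^(2/3) = 0.1918 — too large.
Try y = 0.294 m: A R^(2/3) = 0.07592 — too small.
Try y = 0.41 m: A R^(2/3) = 0.1473 — ≈ 0.1473.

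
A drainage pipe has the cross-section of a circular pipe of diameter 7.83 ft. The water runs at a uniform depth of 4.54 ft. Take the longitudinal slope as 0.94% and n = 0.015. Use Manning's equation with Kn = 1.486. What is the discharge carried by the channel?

Q = 461 ft³/s

For a circular section of diameter D = 7.83 ft at depth y = 4.54 ft, the central angle is θ = 2 arccos(1 − 2y/D) = 3.462 rad. Then A = (D²/8)(θ − sin θ) = 28.95 ft² and P = Dθ/2 = 13.55 ft.
Hydraulic radius R = A/P = 28.95/13.55 = 2.136 ft.
Manning's equation: Q = (1.486/n) A R^(2/3) S^(1/2) = (1.486/0.015) × 28.95 × 2.136^(2/3) × 0.0094^(1/2) = 461 ft³/s.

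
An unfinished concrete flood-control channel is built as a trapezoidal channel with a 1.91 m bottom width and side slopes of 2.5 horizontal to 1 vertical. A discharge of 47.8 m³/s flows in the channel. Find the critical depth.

At critical depth, Q² T / (g A³) = 1, i.e. A³/T = Q²/g = 47.8²/9.81 = 232.9.
Try y = 2.39 m: A³/T = 482.9 — too large.
Try y = 2.02 m: A³/T = 231.4 — ≈ 232.9.

y_c = 2.02 m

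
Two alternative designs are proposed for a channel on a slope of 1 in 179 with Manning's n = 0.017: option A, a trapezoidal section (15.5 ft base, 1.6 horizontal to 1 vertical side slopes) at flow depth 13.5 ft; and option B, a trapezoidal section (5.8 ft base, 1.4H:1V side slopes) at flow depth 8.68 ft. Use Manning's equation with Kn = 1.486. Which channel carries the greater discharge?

channel A

Channel A: With bottom width b = 15.5 ft and side slope z = 1.6: A = (b + zy)y = (15.5 + 1.6×13.5)×13.5 = 500.9 ft²; P = b + 2y√(1+z²) = 15.5 + 2×13.5×1.887 = 66.44 ft. Hydraulic radius R = A/P = 500.9/66.44 = 7.538 ft. Q_A = (1.486/0.017)·500.9·7.538^(2/3)·√0.005587 = 12580 ft³/s.
Channel B: With bottom width b = 5.8 ft and side slope z = 1.4: A = (b + zy)y = (5.8 + 1.4×8.68)×8.68 = 155.8 ft²; P = b + 2y√(1+z²) = 5.8 + 2×8.68×1.72 = 35.67 ft. Hydraulic radius R = A/P = 155.8/35.67 = 4.369 ft. Q_B = (1.486/0.017)·155.8·4.369^(2/3)·√0.005587 = 2721 ft³/s.
Q_A = 12580 ft³/s vs Q_B = 2721 ft³/s, so channel A carries more.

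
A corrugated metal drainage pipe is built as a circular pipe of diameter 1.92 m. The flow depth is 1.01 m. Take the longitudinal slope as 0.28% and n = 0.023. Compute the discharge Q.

For a circular section of diameter D = 1.92 m at depth y = 1.01 m, the central angle is θ = 2 arccos(1 − 2y/D) = 3.246 rad. Then A = (D²/8)(θ − sin θ) = 1.544 m² and P = Dθ/2 = 3.116 m.
Hydraulic radius R = A/P = 1.544/3.116 = 0.4954 m.
Manning's equation: Q = (1/n) A R^(2/3) S^(1/2) = (1/0.023) × 1.544 × 0.4954^(2/3) × 0.0028^(1/2) = 2.22 m³/s.

Q = 2.22 m³/s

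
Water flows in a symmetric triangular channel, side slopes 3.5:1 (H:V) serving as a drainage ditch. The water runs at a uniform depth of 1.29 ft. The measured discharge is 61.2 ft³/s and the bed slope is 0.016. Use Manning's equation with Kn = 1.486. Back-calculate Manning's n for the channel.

n = 0.013

For a triangular section with side slope z = 3.5: A = zy² = 3.5×1.29² = 5.824 ft²; P = 2y√(1+z²) = 2×1.29×3.64 = 9.391 ft.
Hydraulic radius R = A/P = 5.824/9.391 = 0.6202 ft.
Rearranging Manning's equation: n = (1.486/Q) A R^(2/3) S^(1/2) = (1.486/61.2) × 5.824 × 0.6202^(2/3) × √0.016 = 0.013.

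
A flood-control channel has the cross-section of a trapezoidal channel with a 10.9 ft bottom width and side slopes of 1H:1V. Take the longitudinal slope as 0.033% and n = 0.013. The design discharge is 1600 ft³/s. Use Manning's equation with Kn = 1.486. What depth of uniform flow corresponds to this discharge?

Manning's equation rearranged: A R^(2/3) = nQ / (1.486·√S) = 0.013 × 1600 / (1.486 × √0.00033) = 770.5.
Try y = 9.73 ft: A R^(2/3) = 604.4 — short.
Try y = 13.4 ft: A R^(2/3) = 1154 — over.
Try y = 11 ft: A R^(2/3) = 771.7 — close enough.

y_n = 11 ft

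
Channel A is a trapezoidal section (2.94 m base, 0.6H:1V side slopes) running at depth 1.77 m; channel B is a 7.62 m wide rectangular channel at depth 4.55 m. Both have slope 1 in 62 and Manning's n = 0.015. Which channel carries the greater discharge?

Channel A: With bottom width b = 2.94 m and side slope z = 0.6: A = (b + zy)y = (2.94 + 0.6×1.77)×1.77 = 7.084 m²; P = b + 2y√(1+z²) = 2.94 + 2×1.77×1.166 = 7.068 m. Hydraulic radius R = A/P = 7.084/7.068 = 1.002 m. Q_A = (1/0.015)·7.084·1.002^(2/3)·√0.01613 = 60.06 m³/s.
Channel B: Flow area A = b·y = 7.62 × 4.55 = 34.67 m². Wetted perimeter P = b + 2y = 7.62 + 2×4.55 = 16.72 m. Hydraulic radius R = A/P = 34.67/16.72 = 2.074 m. Q_B = (1/0.015)·34.67·2.074^(2/3)·√0.01613 = 477.3 m³/s.
Q_A = 60.06 m³/s vs Q_B = 477.3 m³/s, so channel B carries more.

channel B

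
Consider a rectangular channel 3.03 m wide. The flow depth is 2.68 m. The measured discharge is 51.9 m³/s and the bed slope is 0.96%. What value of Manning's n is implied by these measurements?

n = 0.015

Flow area A = b·y = 3.03 × 2.68 = 8.12 m². Wetted perimeter P = b + 2y = 3.03 + 2×2.68 = 8.39 m.
Hydraulic radius R = A/P = 8.12/8.39 = 0.9679 m.
Rearranging Manning's equation: n = (1/Q) A R^(2/3) S^(1/2) = (1/51.9) × 8.12 × 0.9679^(2/3) × √0.0096 = 0.015.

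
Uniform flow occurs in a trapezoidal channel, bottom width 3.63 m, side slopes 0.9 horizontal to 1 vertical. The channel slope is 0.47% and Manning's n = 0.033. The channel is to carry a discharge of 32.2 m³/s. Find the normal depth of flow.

Manning's equation rearranged: A R^(2/3) = nQ / (1·√S) = 0.033 × 32.2 / (√0.0047) = 15.5.
Try y = 2.85 m: A R^(2/3) = 23.78 — high.
Try y = 1.99 m: A R^(2/3) = 12.19 — low.
Try y = 2.27 m: A R^(2/3) = 15.52 — matches.

y_n = 2.27 m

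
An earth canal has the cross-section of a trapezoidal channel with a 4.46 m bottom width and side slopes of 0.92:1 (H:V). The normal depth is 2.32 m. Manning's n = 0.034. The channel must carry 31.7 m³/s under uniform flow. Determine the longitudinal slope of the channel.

S = 0.00311

With bottom width b = 4.46 m and side slope z = 0.92: A = (b + zy)y = (4.46 + 0.92×2.32)×2.32 = 15.3 m²; P = b + 2y√(1+z²) = 4.46 + 2×2.32×1.359 = 10.76 m.
Hydraulic radius R = A/P = 15.3/10.76 = 1.421 m.
From Manning's equation, S = [nQ / (1 A R^(2/3))]² = [0.034 × 31.7 / (1 × 15.3 × 1.421^(2/3))]² = 0.00311.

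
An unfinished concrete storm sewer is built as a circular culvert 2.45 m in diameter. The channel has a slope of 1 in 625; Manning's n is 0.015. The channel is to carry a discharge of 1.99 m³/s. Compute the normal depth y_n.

Manning's equation rearranged: A R^(2/3) = nQ / (1·√S) = 0.015 × 1.99 / (√0.0016) = 0.7462.
Try y = 0.615 m: A R^(2/3) = 0.4695 — short.
Try y = 0.915 m: A R^(2/3) = 1.01 — over.
Try y = 0.78 m: A R^(2/3) = 0.7466 — close enough.

y_n = 0.78 m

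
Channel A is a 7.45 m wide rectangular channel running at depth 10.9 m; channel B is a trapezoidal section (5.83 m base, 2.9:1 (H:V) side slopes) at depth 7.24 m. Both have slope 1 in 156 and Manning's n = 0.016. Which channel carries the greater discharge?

Channel A: Flow area A = b·y = 7.45 × 10.9 = 81.2 m². Wetted perimeter P = b + 2y = 7.45 + 2×10.9 = 29.25 m. Hydraulic radius R = A/P = 81.2/29.25 = 2.776 m. Q_A = (1/0.016)·81.2·2.776^(2/3)·√0.00641 = 802.7 m³/s.
Channel B: With bottom width b = 5.83 m and side slope z = 2.9: A = (b + zy)y = (5.83 + 2.9×7.24)×7.24 = 194.2 m²; P = b + 2y√(1+z²) = 5.83 + 2×7.24×3.068 = 50.25 m. Hydraulic radius R = A/P = 194.2/50.25 = 3.865 m. Q_B = (1/0.016)·194.2·3.865^(2/3)·√0.00641 = 2394 m³/s.
Q_A = 802.7 m³/s vs Q_B = 2394 m³/s, so channel B carries more.

channel B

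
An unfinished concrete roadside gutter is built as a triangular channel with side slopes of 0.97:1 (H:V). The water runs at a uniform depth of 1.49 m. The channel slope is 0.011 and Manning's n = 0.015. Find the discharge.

For a triangular section with side slope z = 0.97: A = zy² = 0.97×1.49² = 2.153 m²; P = 2y√(1+z²) = 2×1.49×1.393 = 4.152 m.
Hydraulic radius R = A/P = 2.153/4.152 = 0.5187 m.
Manning's equation: Q = (1/n) A R^(2/3) S^(1/2) = (1/0.015) × 2.153 × 0.5187^(2/3) × 0.011^(1/2) = 9.72 m³/s.

Q = 9.72 m³/s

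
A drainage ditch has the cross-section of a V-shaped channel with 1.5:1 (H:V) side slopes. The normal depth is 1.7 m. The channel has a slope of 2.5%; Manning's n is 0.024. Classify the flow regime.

supercritical

For a triangular section with side slope z = 1.5: A = zy² = 1.5×1.7² = 4.335 m²; P = 2y√(1+z²) = 2×1.7×1.803 = 6.129 m.
Hydraulic radius R = A/P = 4.335/6.129 = 0.7072 m.
V = (1/n) R^(2/3) √S = (1/0.024) × 0.7072^(2/3) × √0.025 = 5.23 m/s. Hydraulic depth D_h = A/T = 4.335/5.1 = 0.85 m.
Froude number Fr = V/√(g·D_h) = 5.23/√(9.81×0.85) = 1.81, which is greater than 1, so the flow is supercritical.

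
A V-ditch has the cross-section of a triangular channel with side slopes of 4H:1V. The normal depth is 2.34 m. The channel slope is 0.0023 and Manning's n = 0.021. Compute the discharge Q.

For a triangular section with side slope z = 4: A = zy² = 4×2.34² = 21.9 m²; P = 2y√(1+z²) = 2×2.34×4.123 = 19.3 m.
Hydraulic radius R = A/P = 21.9/19.3 = 1.135 m.
Manning's equation: Q = (1/n) A R^(2/3) S^(1/2) = (1/0.021) × 21.9 × 1.135^(2/3) × 0.0023^(1/2) = 54.4 m³/s.

Q = 54.4 m³/s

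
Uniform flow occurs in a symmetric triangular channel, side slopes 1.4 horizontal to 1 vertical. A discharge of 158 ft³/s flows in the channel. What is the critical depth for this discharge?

y_c = 3.8 ft

At critical depth, Q² T / (g A³) = 1, i.e. A³/T = Q²/g = 158²/32.2 = 775.3.
At y = 4.72 ft: A³/T = 2296 — high.
At y = 3.8 ft: A³/T = 776.5 — matches.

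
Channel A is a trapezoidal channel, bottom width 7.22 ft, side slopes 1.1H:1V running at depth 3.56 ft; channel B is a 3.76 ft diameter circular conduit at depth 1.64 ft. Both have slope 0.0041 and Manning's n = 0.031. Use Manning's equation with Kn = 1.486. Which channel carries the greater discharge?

channel A

Channel A: With bottom width b = 7.22 ft and side slope z = 1.1: A = (b + zy)y = (7.22 + 1.1×3.56)×3.56 = 39.64 ft²; P = b + 2y√(1+z²) = 7.22 + 2×3.56×1.487 = 17.8 ft. Hydraulic radius R = A/P = 39.64/17.8 = 2.227 ft. Q_A = (1.486/0.031)·39.64·2.227^(2/3)·√0.0041 = 207.5 ft³/s.
Channel B: For a circular section of diameter D = 3.76 ft at depth y = 1.64 ft, the central angle is θ = 2 arccos(1 − 2y/D) = 2.886 rad. Then A = (D²/8)(θ − sin θ) = 4.652 ft² and P = Dθ/2 = 5.425 ft. Hydraulic radius R = A/P = 4.652/5.425 = 0.8575 ft. Q_B = (1.486/0.031)·4.652·0.8575^(2/3)·√0.0041 = 12.89 ft³/s.
Q_A = 207.5 ft³/s vs Q_B = 12.89 ft³/s, so channel A carries more.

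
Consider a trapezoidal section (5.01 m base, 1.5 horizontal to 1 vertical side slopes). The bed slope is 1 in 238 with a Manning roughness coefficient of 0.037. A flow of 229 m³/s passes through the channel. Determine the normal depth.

Manning's equation rearranged: A R^(2/3) = nQ / (1·√S) = 0.037 × 229 / (√0.004202) = 130.7.
At y = 5.6 m: A R^(2/3) = 155.5 — high.
At y = 3.59 m: A R^(2/3) = 60.78 — low.
At y = 5.17 m: A R^(2/3) = 130.8 — close enough.

y_n = 5.17 m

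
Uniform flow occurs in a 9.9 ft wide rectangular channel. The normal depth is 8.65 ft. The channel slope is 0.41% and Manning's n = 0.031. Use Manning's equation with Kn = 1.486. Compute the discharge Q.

Q = 565 ft³/s

Flow area A = b·y = 9.9 × 8.65 = 85.64 ft². Wetted perimeter P = b + 2y = 9.9 + 2×8.65 = 27.2 ft.
Hydraulic radius R = A/P = 85.64/27.2 = 3.148 ft.
Manning's equation: Q = (1.486/n) A R^(2/3) S^(1/2) = (1.486/0.031) × 85.64 × 3.148^(2/3) × 0.0041^(1/2) = 565 ft³/s.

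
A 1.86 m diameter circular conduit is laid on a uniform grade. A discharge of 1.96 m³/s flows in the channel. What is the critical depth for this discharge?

At critical depth, Q² T / (g A³) = 1, i.e. A³/T = Q²/g = 1.96²/9.81 = 0.3916.
Try y = 0.555 m: A³/T = 0.1851 — too small.
Try y = 0.813 m: A³/T = 0.8062 — too large.
Try y = 0.674 m: A³/T = 0.3923 — close enough.

y_c = 0.674 m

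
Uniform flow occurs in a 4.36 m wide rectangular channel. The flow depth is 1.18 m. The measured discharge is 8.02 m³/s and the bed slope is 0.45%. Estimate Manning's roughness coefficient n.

Flow area A = b·y = 4.36 × 1.18 = 5.145 m². Wetted perimeter P = b + 2y = 4.36 + 2×1.18 = 6.72 m.
Hydraulic radius R = A/P = 5.145/6.72 = 0.7656 m.
Rearranging Manning's equation: n = (1/Q) A R^(2/3) S^(1/2) = (1/8.02) × 5.145 × 0.7656^(2/3) × √0.0045 = 0.036.

n = 0.036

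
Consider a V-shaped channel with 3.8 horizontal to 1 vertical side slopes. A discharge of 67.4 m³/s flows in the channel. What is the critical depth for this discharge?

y_c = 2.3 m

At critical depth, Q² T / (g A³) = 1, i.e. A³/T = Q²/g = 67.4²/9.81 = 463.1.
Try y = 1.66 m: A³/T = 91.01 — low.
Try y = 2.3 m: A³/T = 464.7 — matches.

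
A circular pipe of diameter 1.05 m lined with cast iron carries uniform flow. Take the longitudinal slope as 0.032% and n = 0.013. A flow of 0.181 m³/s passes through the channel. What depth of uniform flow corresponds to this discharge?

Manning's equation rearranged: A R^(2/3) = nQ / (1·√S) = 0.013 × 0.181 / (√0.00032) = 0.1315.
Try y = 0.377 m: A R^(2/3) = 0.09793 — short.
Try y = 0.524 m: A R^(2/3) = 0.1769 — over.
Try y = 0.443 m: A R^(2/3) = 0.1318 — close enough.

y_n = 0.443 m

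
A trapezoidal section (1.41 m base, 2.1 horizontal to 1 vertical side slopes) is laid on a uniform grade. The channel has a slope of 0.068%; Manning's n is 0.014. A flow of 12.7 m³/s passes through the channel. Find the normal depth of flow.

y_n = 1.59 m

Manning's equation rearranged: A R^(2/3) = nQ / (1·√S) = 0.014 × 12.7 / (√0.00068) = 6.818.
At y = 1.28 m: A R^(2/3) = 4.184 — low.
At y = 1.75 m: A R^(2/3) = 8.489 — high.
At y = 1.59 m: A R^(2/3) = 6.815 — matches.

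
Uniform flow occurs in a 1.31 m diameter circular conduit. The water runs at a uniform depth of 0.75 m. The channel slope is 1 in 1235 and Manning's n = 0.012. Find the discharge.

Q = 0.948 m³/s

For a circular section of diameter D = 1.31 m at depth y = 0.75 m, the central angle is θ = 2 arccos(1 − 2y/D) = 3.433 rad. Then A = (D²/8)(θ − sin θ) = 0.7979 m² and P = Dθ/2 = 2.248 m.
Hydraulic radius R = A/P = 0.7979/2.248 = 0.3549 m.
Manning's equation: Q = (1/n) A R^(2/3) S^(1/2) = (1/0.012) × 0.7979 × 0.3549^(2/3) × 0.0008097^(1/2) = 0.948 m³/s.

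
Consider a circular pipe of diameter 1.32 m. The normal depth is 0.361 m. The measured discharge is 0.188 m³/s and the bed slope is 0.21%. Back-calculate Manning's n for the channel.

n = 0.026

For a circular section of diameter D = 1.32 m at depth y = 0.361 m, the central angle is θ = 2 arccos(1 − 2y/D) = 2.201 rad. Then A = (D²/8)(θ − sin θ) = 0.3035 m² and P = Dθ/2 = 1.453 m.
Hydraulic radius R = A/P = 0.3035/1.453 = 0.2089 m.
Rearranging Manning's equation: n = (1/Q) A R^(2/3) S^(1/2) = (1/0.188) × 0.3035 × 0.2089^(2/3) × √0.0021 = 0.026.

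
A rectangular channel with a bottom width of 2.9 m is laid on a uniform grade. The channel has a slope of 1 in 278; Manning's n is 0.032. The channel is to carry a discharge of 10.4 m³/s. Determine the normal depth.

y_n = 2.12 m

Manning's equation rearranged: A R^(2/3) = nQ / (1·√S) = 0.032 × 10.4 / (√0.003597) = 5.549.
Try y = 2.36 m: A R^(2/3) = 6.371 — high.
Try y = 1.51 m: A R^(2/3) = 3.582 — low.
Try y = 2.12 m: A R^(2/3) = 5.564 — ≈ 5.549.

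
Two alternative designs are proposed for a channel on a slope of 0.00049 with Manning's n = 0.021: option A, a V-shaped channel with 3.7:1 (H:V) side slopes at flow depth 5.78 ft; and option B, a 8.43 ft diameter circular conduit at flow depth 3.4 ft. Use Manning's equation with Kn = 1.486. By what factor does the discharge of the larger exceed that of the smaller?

Channel A: For a triangular section with side slope z = 3.7: A = zy² = 3.7×5.78² = 123.6 ft²; P = 2y√(1+z²) = 2×5.78×3.833 = 44.31 ft. Hydraulic radius R = A/P = 123.6/44.31 = 2.79 ft. Q_A = (1.486/0.021)·123.6·2.79^(2/3)·√0.00049 = 383.7 ft³/s.
Channel B: For a circular section of diameter D = 8.43 ft at depth y = 3.4 ft, the central angle is θ = 2 arccos(1 − 2y/D) = 2.752 rad. Then A = (D²/8)(θ − sin θ) = 21.08 ft² and P = Dθ/2 = 11.6 ft. Hydraulic radius R = A/P = 21.08/11.6 = 1.817 ft. Q_B = (1.486/0.021)·21.08·1.817^(2/3)·√0.00049 = 49.17 ft³/s.
The larger discharge is 383.7 ft³/s and the smaller is 49.17 ft³/s; the ratio is 7.8.

7.8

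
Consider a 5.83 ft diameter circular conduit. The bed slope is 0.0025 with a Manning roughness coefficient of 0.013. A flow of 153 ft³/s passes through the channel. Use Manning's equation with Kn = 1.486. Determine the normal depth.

y_n = 3.87 ft

Manning's equation rearranged: A R^(2/3) = nQ / (1.486·√S) = 0.013 × 153 / (1.486 × √0.0025) = 26.77.
At y = 4.79 ft: A R^(2/3) = 34.39 — too large.
At y = 2.78 ft: A R^(2/3) = 15.82 — too small.
At y = 3.87 ft: A R^(2/3) = 26.74 — close enough.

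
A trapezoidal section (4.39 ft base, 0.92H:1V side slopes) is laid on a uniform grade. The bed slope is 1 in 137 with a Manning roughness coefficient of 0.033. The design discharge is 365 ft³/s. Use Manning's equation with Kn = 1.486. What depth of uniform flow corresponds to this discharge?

y_n = 5.35 ft

Manning's equation rearranged: A R^(2/3) = nQ / (1.486·√S) = 0.033 × 365 / (1.486 × √0.007299) = 94.87.
Trying y = 6.53 ft: A R^(2/3) = 143.3 — too large.
Trying y = 5.35 ft: A R^(2/3) = 94.97 — matches.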